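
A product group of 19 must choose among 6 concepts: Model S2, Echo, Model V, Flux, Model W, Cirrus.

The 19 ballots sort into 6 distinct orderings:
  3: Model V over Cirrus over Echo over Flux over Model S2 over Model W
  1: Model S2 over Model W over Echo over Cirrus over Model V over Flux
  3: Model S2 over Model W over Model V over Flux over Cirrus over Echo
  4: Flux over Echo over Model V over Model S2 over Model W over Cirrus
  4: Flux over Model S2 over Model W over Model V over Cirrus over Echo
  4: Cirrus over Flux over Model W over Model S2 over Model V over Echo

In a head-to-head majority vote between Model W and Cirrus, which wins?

Model W

Ballots ranking Model W above Cirrus: 1 + 3 + 4 + 4 = 12.
Ballots ranking Cirrus above Model W: 19 − 12 = 7.
Model W wins the head-to-head 12–7.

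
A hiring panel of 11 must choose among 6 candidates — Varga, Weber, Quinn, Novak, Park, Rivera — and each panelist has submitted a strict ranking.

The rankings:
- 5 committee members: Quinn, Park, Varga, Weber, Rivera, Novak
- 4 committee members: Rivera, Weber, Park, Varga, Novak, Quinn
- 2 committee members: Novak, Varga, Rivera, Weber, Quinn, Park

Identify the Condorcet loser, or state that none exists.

Pairwise majorities:
Varga vs Weber: Varga, 7–4.
Varga vs Quinn: 4+2 = 6 for Varga, 5 for Quinn — Varga by 6–5.
Varga vs Novak: Varga wins 9–2.
Varga vs Park: 2 for Varga, 9 for Park — Park by 9–2.
Varga–Rivera: Varga 7–4.
Weber vs Quinn: Weber is ranked higher on 4+2 = 6 ballots, Quinn on 5. Weber wins 6–5.
Weber vs Novak: Weber, 9–2.
Weber vs Park: Weber is ranked higher on 4+2 = 6 ballots, Park on 5. Weber wins 6–5.
Weber vs Rivera: Rivera wins 6–5.
Quinn vs Novak: Novak, 6–5.
Quinn–Park: Quinn 7–4.
Quinn vs Rivera: Rivera, 6–5.
Novak vs Park: 2 for Novak, 9 for Park — Park by 9–2.
Novak vs Rivera: Novak preferred on 2 ballots; Rivera wins 9–2.
Park vs Rivera: Rivera, 6–5.
Every candidate wins at least one matchup (Varga beats Weber; Weber beats Quinn; Quinn beats Park; Novak beats Quinn; Park beats Varga; Rivera beats Weber), so there is no Condorcet loser.

none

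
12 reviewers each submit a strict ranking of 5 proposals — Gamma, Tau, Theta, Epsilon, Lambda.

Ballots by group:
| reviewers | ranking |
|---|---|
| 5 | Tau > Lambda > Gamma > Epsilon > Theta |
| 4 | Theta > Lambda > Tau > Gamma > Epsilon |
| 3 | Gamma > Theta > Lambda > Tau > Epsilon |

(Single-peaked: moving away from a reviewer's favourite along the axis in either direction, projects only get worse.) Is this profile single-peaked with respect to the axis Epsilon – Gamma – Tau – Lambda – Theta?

no

Axis positions: Epsilon=1, Gamma=2, Tau=3, Lambda=4, Theta=5.
Group 1 (peak Tau at position 3): ranking walks positions 3-4-2-1-5, expanding outward from the peak — single-peaked.
Group 2 (peak Theta at position 5): ranking walks positions 5-4-3-2-1, expanding outward from the peak — single-peaked.
Group 3: ranking walks positions 2-5-4-3-1; Theta is ranked above Tau even though Tau lies between Theta and the peak Gamma on the axis — preferences dip and rise again. Not single-peaked.
Group 3 violates single-peakedness, so the profile is not single-peaked on this axis.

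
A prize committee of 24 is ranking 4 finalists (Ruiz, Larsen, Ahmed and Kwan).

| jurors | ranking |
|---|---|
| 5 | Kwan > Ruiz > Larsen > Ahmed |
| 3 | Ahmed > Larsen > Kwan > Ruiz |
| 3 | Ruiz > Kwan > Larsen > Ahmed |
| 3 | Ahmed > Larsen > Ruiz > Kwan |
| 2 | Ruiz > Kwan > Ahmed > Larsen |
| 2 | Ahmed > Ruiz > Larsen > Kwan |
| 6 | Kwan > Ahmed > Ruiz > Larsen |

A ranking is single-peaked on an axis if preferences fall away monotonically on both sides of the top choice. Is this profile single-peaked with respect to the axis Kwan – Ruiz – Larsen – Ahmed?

Axis positions: Kwan=1, Ruiz=2, Larsen=3, Ahmed=4.
Group 1 (peak Kwan at position 1): ranking walks positions 1-2-3-4, expanding outward from the peak — single-peaked.
Group 2: ranking walks positions 4-3-1-2; Kwan is ranked above Ruiz even though Ruiz lies between Kwan and the peak Ahmed on the axis — preferences dip and rise again. Not single-peaked.
Group 3 (peak Ruiz at position 2): ranking walks positions 2-1-3-4, expanding outward from the peak — single-peaked.
Group 4 (peak Ahmed at position 4): ranking walks positions 4-3-2-1, expanding outward from the peak — single-peaked.
Group 5: ranking walks positions 2-1-4-3; Ahmed is ranked above Larsen even though Larsen lies between Ahmed and the peak Ruiz on the axis — preferences dip and rise again. Not single-peaked.
Group 6: ranking walks positions 4-2-3-1; Ruiz is ranked above Larsen even though Larsen lies between Ruiz and the peak Ahmed on the axis — preferences dip and rise again. Not single-peaked.
Group 7: ranking walks positions 1-4-2-3; Ahmed is ranked above Ruiz even though Ruiz lies between Ahmed and the peak Kwan on the axis — preferences dip and rise again. Not single-peaked.
Group 2 violates single-peakedness, so the profile is not single-peaked on this axis.

no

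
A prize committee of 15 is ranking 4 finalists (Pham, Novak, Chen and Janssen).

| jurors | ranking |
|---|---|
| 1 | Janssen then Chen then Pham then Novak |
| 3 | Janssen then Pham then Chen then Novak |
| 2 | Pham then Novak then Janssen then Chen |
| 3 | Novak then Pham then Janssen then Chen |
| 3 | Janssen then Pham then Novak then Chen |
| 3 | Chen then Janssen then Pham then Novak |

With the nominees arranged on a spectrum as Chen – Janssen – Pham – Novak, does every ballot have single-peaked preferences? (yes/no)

yes

Axis positions: Chen=1, Janssen=2, Pham=3, Novak=4.
Group 1 (peak Janssen at position 2): ranking walks positions 2-1-3-4, expanding outward from the peak — single-peaked.
Group 2 (peak Janssen at position 2): ranking walks positions 2-3-1-4, expanding outward from the peak — single-peaked.
Group 3 (peak Pham at position 3): ranking walks positions 3-4-2-1, expanding outward from the peak — single-peaked.
Group 4 (peak Novak at position 4): ranking walks positions 4-3-2-1, expanding outward from the peak — single-peaked.
Group 5 (peak Janssen at position 2): ranking walks positions 2-3-4-1, expanding outward from the peak — single-peaked.
Group 6 (peak Chen at position 1): ranking walks positions 1-2-3-4, expanding outward from the peak — single-peaked.
Every ranking is single-peaked on this axis.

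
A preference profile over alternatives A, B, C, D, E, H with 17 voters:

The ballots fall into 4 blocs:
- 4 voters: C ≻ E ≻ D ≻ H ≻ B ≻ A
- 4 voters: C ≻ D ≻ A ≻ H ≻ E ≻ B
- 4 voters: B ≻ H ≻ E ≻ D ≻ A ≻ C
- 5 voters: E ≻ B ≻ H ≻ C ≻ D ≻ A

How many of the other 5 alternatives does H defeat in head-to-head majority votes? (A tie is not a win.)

3

H against each rival (17 voters):
H vs A: H, 13–4.
H vs B: 4+4 = 8 for H, 9 for B — B by 9–8.
H vs C: 4+5 = 9 for H, 8 for C — H by 9–8.
H vs D: H is ranked higher on 4+5 = 9 ballots, D on 8. H wins 9–8.
H vs E: 8 to 9, E.
H beats A, C, D; loses to B, E — 3 pairwise wins.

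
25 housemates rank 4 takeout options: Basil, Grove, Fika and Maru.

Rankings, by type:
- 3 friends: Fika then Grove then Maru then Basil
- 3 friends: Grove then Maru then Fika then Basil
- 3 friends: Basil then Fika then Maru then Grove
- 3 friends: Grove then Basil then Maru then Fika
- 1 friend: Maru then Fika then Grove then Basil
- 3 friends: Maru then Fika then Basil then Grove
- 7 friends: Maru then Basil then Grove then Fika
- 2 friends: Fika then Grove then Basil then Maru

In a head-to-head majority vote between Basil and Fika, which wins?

Ballots ranking Basil above Fika: 3 + 3 + 7 = 13.
Ballots ranking Fika above Basil: 25 − 13 = 12.
Basil wins the head-to-head 13–12.

Basil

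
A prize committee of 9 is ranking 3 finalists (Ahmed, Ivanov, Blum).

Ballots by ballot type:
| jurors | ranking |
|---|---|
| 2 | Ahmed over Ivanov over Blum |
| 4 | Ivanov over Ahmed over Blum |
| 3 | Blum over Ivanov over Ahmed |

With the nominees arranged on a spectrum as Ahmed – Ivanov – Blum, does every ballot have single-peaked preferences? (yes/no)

yes

Axis positions: Ahmed=1, Ivanov=2, Blum=3.
Ballot type 1 (peak Ahmed at position 1): ranking walks positions 1-2-3, expanding outward from the peak — single-peaked.
Ballot type 2 (peak Ivanov at position 2): ranking walks positions 2-1-3, expanding outward from the peak — single-peaked.
Ballot type 3 (peak Blum at position 3): ranking walks positions 3-2-1, expanding outward from the peak — single-peaked.
Every ranking is single-peaked on this axis.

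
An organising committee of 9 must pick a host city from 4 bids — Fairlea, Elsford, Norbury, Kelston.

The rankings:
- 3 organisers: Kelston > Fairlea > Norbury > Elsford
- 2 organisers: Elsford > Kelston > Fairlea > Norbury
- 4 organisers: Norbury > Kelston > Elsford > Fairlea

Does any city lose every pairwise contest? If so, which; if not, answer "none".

none

Pairwise majorities:
Fairlea vs Elsford: Fairlea preferred on 3 ballots; Elsford wins 6–3.
Fairlea vs Norbury: Fairlea, 5–4.
Fairlea–Kelston: Kelston 9–0.
Elsford vs Norbury: Elsford is ranked higher on 2 ballots, Norbury on 7. Norbury wins 7–2.
Elsford vs Kelston: Elsford is ranked higher on 2 ballots, Kelston on 7. Kelston wins 7–2.
Norbury–Kelston: Kelston 5–4.
No city is winless: Fairlea beats Norbury; Elsford beats Fairlea; Norbury beats Elsford; Kelston beats Fairlea. There is no Condorcet loser.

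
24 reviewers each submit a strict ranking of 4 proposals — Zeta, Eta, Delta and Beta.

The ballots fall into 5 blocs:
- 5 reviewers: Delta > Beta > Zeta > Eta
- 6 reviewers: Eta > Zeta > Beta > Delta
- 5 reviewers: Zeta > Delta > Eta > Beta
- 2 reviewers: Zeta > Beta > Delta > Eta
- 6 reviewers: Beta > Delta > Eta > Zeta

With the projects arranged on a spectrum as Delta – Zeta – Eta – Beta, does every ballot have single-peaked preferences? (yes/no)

Axis positions: Delta=1, Zeta=2, Eta=3, Beta=4.
Bloc 1: ranking walks positions 1-4-2-3; Beta is ranked above Zeta even though Zeta lies between Beta and the peak Delta on the axis — preferences dip and rise again. Not single-peaked.
Bloc 2 (peak Eta at position 3): ranking walks positions 3-2-4-1, expanding outward from the peak — single-peaked.
Bloc 3 (peak Zeta at position 2): ranking walks positions 2-1-3-4, expanding outward from the peak — single-peaked.
Bloc 4: ranking walks positions 2-4-1-3; Beta is ranked above Eta even though Eta lies between Beta and the peak Zeta on the axis — preferences dip and rise again. Not single-peaked.
Bloc 5: ranking walks positions 4-1-3-2; Delta is ranked above Eta even though Eta lies between Delta and the peak Beta on the axis — preferences dip and rise again. Not single-peaked.
Bloc 1 violates single-peakedness, so the profile is not single-peaked on this axis.

no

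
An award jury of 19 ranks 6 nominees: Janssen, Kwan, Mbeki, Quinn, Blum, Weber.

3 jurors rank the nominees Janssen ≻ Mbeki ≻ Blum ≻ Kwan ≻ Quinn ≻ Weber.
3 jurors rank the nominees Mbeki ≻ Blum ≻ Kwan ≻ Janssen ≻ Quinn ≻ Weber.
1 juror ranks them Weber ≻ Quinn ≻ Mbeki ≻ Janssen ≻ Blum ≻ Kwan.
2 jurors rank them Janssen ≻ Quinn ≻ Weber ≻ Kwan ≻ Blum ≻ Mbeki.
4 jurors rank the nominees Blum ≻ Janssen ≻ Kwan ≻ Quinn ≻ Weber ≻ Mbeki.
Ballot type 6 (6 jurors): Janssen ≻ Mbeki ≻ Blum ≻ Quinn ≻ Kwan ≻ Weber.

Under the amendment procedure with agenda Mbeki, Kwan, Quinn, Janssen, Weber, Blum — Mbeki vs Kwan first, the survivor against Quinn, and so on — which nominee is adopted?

Round 1: Mbeki vs Kwan — 13–6, Mbeki advances.
Round 2: Mbeki vs Quinn — 12–7, Mbeki advances.
Round 3: Mbeki vs Janssen — 4–15, Janssen advances.
Round 4: Janssen vs Weber — 18–1, Janssen advances.
Round 5: Janssen vs Blum — 12–7, Janssen advances.
The agenda winner is Janssen.

Janssen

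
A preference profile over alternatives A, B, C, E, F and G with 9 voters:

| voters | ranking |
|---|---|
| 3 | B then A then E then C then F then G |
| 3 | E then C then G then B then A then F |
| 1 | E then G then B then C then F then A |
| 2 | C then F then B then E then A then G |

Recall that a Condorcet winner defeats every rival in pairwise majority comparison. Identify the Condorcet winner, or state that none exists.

none

Head-to-head results (9 voters):
A–B: B 9–0.
A vs C: C wins 6–3.
A–E: E 6–3.
A vs F: A, 6–3.
A–G: A 5–4.
B–C: C 5–4.
B–E: B 5–4.
B vs F: B wins 7–2.
B–G: B 5–4.
C vs E: E, 7–2.
C vs F: C wins 9–0.
C–G: C 8–1.
E vs F: E wins 7–2.
E vs G: E, 9–0.
F vs G: F, 5–4.
No alternative is unbeaten: A loses to B; B loses to C; C loses to E; E loses to B; F loses to A; G loses to A. In particular B > E > C > B is a majority cycle — no Condorcet winner exists.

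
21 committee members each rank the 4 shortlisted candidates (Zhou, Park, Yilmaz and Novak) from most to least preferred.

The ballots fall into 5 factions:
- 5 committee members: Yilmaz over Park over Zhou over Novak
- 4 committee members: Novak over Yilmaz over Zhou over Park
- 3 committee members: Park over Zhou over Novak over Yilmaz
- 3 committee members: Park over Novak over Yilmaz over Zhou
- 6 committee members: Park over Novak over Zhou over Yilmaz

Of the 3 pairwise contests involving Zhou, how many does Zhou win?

Zhou against each rival (21 committee members):
Zhou–Park: Park 17–4.
Zhou–Yilmaz: Yilmaz 12–9.
Zhou vs Novak: Zhou preferred on 5+3 = 8 ballots; Novak wins 13–8.
Zhou beats no one; loses to Park, Yilmaz, Novak — 0 pairwise wins.

0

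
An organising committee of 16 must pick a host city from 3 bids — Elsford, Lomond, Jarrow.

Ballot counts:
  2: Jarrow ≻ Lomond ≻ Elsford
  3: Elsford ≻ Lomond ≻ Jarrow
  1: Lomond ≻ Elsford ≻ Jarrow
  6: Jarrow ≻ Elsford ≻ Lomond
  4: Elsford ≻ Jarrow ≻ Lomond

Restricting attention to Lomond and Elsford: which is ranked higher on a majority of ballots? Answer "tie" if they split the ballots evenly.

Ballots ranking Lomond above Elsford: 2 + 1 = 3.
Ballots ranking Elsford above Lomond: 16 − 3 = 13.
Elsford wins the head-to-head 13–3.

Elsford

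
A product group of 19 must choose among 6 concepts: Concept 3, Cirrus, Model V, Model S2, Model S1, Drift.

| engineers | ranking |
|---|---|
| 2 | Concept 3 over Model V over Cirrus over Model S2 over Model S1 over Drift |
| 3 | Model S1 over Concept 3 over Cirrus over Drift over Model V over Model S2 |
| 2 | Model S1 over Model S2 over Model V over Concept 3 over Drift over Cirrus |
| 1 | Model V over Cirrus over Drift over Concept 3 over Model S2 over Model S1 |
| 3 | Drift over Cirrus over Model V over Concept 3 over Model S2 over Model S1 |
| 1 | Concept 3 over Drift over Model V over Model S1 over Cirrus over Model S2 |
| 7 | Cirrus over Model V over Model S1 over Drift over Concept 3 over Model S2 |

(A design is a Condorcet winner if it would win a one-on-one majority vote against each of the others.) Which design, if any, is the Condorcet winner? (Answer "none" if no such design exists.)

Cirrus

Pairwise majorities:
Concept 3 vs Cirrus: Cirrus wins 11–8.
Concept 3 vs Model V: Concept 3 preferred on 2+3+1 = 6 ballots; Model V wins 13–6.
Concept 3 vs Model S2: 17 to 2, Concept 3.
Concept 3 vs Model S1: Concept 3 preferred on 2+1+3+1 = 7 ballots; Model S1 wins 12–7.
Concept 3 vs Drift: Drift, 11–8.
Cirrus vs Model V: Cirrus is ranked higher on 3+3+7 = 13 ballots, Model V on 6. Cirrus wins 13–6.
Cirrus vs Model S2: Cirrus wins 17–2.
Cirrus vs Model S1: Cirrus, 13–6.
Cirrus vs Drift: Cirrus preferred on 2+3+1+7 = 13 ballots; Cirrus wins 13–6.
Model V vs Model S2: Model V is ranked higher on 2+3+1+3+1+7 = 17 ballots, Model S2 on 2. Model V wins 17–2.
Model V vs Model S1: Model V is ranked higher on 2+1+3+1+7 = 14 ballots, Model S1 on 5. Model V wins 14–5.
Model V vs Drift: Model V is ranked higher on 2+2+1+7 = 12 ballots, Drift on 7. Model V wins 12–7.
Model S2–Model S1: Model S1 13–6.
Model S2 vs Drift: 2+2 = 4 for Model S2, 15 for Drift — Drift by 15–4.
Model S1 vs Drift: Model S1, 14–5.
Cirrus defeats every rival head-to-head and is the Condorcet winner.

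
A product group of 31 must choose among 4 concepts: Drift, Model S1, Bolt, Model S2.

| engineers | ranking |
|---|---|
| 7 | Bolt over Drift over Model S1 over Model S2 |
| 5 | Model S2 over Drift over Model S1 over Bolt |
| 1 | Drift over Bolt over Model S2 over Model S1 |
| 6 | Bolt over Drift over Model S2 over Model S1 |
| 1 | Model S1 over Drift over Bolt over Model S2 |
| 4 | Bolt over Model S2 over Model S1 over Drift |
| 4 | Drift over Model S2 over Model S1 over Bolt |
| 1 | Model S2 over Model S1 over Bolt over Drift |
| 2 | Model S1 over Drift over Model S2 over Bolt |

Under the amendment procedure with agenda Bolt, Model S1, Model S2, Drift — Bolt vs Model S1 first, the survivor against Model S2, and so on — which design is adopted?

Bolt

Round 1: Bolt vs Model S1 — 18–13, Bolt advances.
Round 2: Bolt vs Model S2 — 19–12, Bolt advances.
Round 3: Bolt vs Drift — 18–13, Bolt advances.
Bolt survives the agenda.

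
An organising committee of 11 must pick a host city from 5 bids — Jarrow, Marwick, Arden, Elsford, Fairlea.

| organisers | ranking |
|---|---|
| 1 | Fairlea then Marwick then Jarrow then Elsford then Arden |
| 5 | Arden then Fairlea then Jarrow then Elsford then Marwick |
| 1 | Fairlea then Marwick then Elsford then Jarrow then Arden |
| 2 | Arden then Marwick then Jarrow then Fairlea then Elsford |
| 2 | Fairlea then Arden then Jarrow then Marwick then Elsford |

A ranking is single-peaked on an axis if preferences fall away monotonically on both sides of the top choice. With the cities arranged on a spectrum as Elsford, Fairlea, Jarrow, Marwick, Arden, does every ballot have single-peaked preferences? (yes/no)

Axis positions: Elsford=1, Fairlea=2, Jarrow=3, Marwick=4, Arden=5.
Type 1: ranking walks positions 2-4-3-1-5; Marwick is ranked above Jarrow even though Jarrow lies between Marwick and the peak Fairlea on the axis — preferences dip and rise again. Not single-peaked.
Type 2: ranking walks positions 5-2-3-1-4; Fairlea is ranked above Marwick even though Marwick lies between Fairlea and the peak Arden on the axis — preferences dip and rise again. Not single-peaked.
Type 3: ranking walks positions 2-4-1-3-5; Marwick is ranked above Jarrow even though Jarrow lies between Marwick and the peak Fairlea on the axis — preferences dip and rise again. Not single-peaked.
Type 4 (peak Arden at position 5): ranking walks positions 5-4-3-2-1, expanding outward from the peak — single-peaked.
Type 5: ranking walks positions 2-5-3-4-1; Arden is ranked above Jarrow even though Jarrow lies between Arden and the peak Fairlea on the axis — preferences dip and rise again. Not single-peaked.
Type 1 violates single-peakedness, so the profile is not single-peaked on this axis.

no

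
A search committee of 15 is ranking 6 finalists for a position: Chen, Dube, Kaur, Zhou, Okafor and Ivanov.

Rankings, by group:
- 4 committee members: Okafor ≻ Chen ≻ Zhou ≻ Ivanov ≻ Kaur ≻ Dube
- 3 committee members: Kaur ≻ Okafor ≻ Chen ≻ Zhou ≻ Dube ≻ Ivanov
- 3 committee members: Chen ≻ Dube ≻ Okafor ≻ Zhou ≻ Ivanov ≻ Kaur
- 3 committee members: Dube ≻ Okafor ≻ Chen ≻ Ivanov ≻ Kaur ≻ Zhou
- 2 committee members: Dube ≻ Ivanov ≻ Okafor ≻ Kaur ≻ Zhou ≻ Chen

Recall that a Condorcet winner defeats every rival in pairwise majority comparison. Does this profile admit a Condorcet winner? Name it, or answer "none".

Check each pair by majority over 15 ballots:
Chen–Dube: Chen 10–5.
Chen–Kaur: Chen 10–5.
Chen vs Zhou: Chen wins 13–2.
Chen vs Okafor: Okafor, 12–3.
Chen–Ivanov: Chen 13–2.
Dube–Kaur: Dube 8–7.
Dube vs Zhou: Dube wins 8–7.
Dube–Okafor: Dube 8–7.
Dube–Ivanov: Dube 11–4.
Kaur vs Zhou: Kaur, 8–7.
Kaur–Okafor: Okafor 12–3.
Kaur vs Ivanov: Ivanov wins 12–3.
Zhou–Okafor: Okafor 15–0.
Zhou vs Ivanov: Zhou wins 10–5.
Okafor vs Ivanov: Okafor, 13–2.
Every candidate loses at least once (Chen loses to Okafor; Dube loses to Chen; Kaur loses to Chen; Zhou loses to Chen; Okafor loses to Dube; Ivanov loses to Chen). The majority relation contains the cycle Chen → Dube → Okafor → Chen, so there is no Condorcet winner.

none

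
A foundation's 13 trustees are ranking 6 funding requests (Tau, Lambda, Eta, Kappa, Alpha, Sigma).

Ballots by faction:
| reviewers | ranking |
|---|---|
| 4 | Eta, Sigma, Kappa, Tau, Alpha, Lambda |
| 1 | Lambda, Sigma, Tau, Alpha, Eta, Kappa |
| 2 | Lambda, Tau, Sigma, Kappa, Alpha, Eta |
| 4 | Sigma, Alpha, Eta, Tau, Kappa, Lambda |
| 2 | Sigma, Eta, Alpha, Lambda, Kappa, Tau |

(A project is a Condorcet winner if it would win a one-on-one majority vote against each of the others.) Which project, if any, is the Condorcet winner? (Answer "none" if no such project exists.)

Pairwise majorities:
Tau vs Lambda: 8 to 5, Tau.
Tau vs Eta: 1+2 = 3 for Tau, 10 for Eta — Eta by 10–3.
Tau vs Kappa: Tau preferred on 1+2+4 = 7 ballots; Tau wins 7–6.
Tau vs Alpha: Tau is ranked higher on 4+1+2 = 7 ballots, Alpha on 6. Tau wins 7–6.
Tau vs Sigma: 2 for Tau, 11 for Sigma — Sigma by 11–2.
Lambda vs Eta: 3 to 10, Eta.
Lambda vs Kappa: 1+2+2 = 5 for Lambda, 8 for Kappa — Kappa by 8–5.
Lambda vs Alpha: Lambda is ranked higher on 1+2 = 3 ballots, Alpha on 10. Alpha wins 10–3.
Lambda vs Sigma: Lambda is ranked higher on 1+2 = 3 ballots, Sigma on 10. Sigma wins 10–3.
Eta vs Kappa: Eta preferred on 4+1+4+2 = 11 ballots; Eta wins 11–2.
Eta vs Alpha: Eta preferred on 4+2 = 6 ballots; Alpha wins 7–6.
Eta vs Sigma: 4 for Eta, 9 for Sigma — Sigma by 9–4.
Kappa vs Alpha: Kappa is ranked higher on 4+2 = 6 ballots, Alpha on 7. Alpha wins 7–6.
Kappa vs Sigma: 0 to 13, Sigma.
Alpha vs Sigma: 0 for Alpha, 13 for Sigma — Sigma by 13–0.
Sigma wins every pairwise contest, so Sigma is the Condorcet winner.

Sigma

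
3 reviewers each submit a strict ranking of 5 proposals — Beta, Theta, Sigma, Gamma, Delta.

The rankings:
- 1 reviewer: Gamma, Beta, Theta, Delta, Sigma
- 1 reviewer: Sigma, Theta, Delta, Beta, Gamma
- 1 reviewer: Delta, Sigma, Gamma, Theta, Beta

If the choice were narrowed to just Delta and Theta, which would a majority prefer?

Ballots ranking Delta above Theta: 1.
Ballots ranking Theta above Delta: 3 − 1 = 2.
Theta wins the head-to-head 2–1.

Theta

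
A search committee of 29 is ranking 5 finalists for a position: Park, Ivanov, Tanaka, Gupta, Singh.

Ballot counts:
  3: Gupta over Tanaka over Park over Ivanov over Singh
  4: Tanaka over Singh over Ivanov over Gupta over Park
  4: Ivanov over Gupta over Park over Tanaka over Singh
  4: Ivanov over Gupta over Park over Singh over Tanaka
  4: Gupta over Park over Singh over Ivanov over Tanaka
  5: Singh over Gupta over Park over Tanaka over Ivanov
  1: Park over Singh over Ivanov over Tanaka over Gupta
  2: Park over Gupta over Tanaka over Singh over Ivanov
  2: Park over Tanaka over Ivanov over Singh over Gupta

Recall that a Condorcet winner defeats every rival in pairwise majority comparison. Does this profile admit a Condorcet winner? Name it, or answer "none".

none

Check each pair by majority over 29 ballots:
Park vs Ivanov: Park wins 17–12.
Park–Tanaka: Park 22–7.
Park vs Gupta: Gupta, 24–5.
Park vs Singh: Park is ranked higher on 20 ballots, Singh on 9. Park wins 20–9.
Ivanov–Tanaka: Tanaka 16–13.
Ivanov vs Gupta: Ivanov, 15–14.
Ivanov vs Singh: Ivanov is ranked higher on 3+4+4+2 = 13 ballots, Singh on 16. Singh wins 16–13.
Tanaka vs Gupta: Gupta wins 22–7.
Tanaka vs Singh: Tanaka, 15–14.
Gupta vs Singh: Gupta is ranked higher on 3+4+4+4+2 = 17 ballots, Singh on 12. Gupta wins 17–12.
No candidate is unbeaten: Park loses to Gupta; Ivanov loses to Park; Tanaka loses to Park; Gupta loses to Ivanov; Singh loses to Park. In particular Park → Ivanov → Gupta → Park is a majority cycle — no Condorcet winner exists.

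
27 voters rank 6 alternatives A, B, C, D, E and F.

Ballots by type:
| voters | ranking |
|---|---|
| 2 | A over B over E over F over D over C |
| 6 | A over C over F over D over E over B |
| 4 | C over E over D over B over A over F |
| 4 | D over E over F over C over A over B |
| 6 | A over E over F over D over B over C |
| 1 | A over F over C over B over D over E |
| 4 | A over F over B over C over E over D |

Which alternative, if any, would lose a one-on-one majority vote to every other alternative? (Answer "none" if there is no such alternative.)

B

Head-to-head results (27 voters):
A vs B: A preferred on 2+6+4+6+1+4 = 23 ballots; A wins 23–4.
A–C: A 19–8.
A vs D: A, 19–8.
A vs E: A wins 19–8.
A vs F: 23 to 4, A.
B vs C: B preferred on 2+6+4 = 12 ballots; C wins 15–12.
B vs D: D wins 20–7.
B vs E: 7 to 20, E.
B vs F: 2+4 = 6 for B, 21 for F — F by 21–6.
C vs D: 15 to 12, C.
C vs E: 15 to 12, C.
C vs F: 10 to 17, F.
D vs E: E wins 16–11.
D vs F: F wins 19–8.
E vs F: 2+4+4+6 = 16 for E, 11 for F — E by 16–11.
Only B has no wins; B is the Condorcet loser.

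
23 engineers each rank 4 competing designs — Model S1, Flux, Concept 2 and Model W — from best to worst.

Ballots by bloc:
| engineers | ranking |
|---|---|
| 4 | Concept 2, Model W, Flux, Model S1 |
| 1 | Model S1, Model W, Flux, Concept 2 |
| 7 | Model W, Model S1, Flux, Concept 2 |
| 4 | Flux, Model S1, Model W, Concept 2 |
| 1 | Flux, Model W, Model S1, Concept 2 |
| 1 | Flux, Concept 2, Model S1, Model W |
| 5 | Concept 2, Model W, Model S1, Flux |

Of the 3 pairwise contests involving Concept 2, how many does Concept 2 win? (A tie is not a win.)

Concept 2 against each rival (23 engineers):
Concept 2 vs Model S1: Model S1, 13–10.
Concept 2 vs Flux: 4+5 = 9 for Concept 2, 14 for Flux — Flux by 14–9.
Concept 2–Model W: Model W 13–10.
Concept 2 beats no one; loses to Model S1, Flux, Model W — 0 pairwise wins.

0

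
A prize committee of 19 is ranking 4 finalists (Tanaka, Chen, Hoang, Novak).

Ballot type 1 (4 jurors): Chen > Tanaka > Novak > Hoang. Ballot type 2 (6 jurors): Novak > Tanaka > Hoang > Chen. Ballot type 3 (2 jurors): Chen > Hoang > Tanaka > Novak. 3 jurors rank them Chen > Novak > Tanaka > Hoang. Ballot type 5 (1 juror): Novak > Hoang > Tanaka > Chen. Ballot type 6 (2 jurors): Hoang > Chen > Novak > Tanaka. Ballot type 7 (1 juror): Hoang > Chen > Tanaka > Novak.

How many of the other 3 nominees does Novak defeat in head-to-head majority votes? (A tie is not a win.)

2

Novak against each rival (19 jurors):
Novak vs Tanaka: Novak is ranked higher on 6+3+1+2 = 12 ballots, Tanaka on 7. Novak wins 12–7.
Novak vs Chen: Chen wins 12–7.
Novak vs Hoang: Novak is ranked higher on 4+6+3+1 = 14 ballots, Hoang on 5. Novak wins 14–5.
Novak beats Tanaka, Hoang; loses to Chen — 2 pairwise wins.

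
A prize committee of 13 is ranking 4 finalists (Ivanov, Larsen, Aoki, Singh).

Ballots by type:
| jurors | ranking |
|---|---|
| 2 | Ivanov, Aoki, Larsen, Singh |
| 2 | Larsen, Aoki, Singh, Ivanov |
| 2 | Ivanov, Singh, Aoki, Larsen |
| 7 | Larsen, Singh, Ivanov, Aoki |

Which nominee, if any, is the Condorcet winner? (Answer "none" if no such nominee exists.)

Larsen

Pairwise majorities:
Ivanov vs Larsen: Ivanov preferred on 2+2 = 4 ballots; Larsen wins 9–4.
Ivanov vs Aoki: 11 to 2, Ivanov.
Ivanov vs Singh: 4 to 9, Singh.
Larsen vs Aoki: 2+7 = 9 for Larsen, 4 for Aoki — Larsen by 9–4.
Larsen vs Singh: Larsen preferred on 2+2+7 = 11 ballots; Larsen wins 11–2.
Aoki vs Singh: 4 to 9, Singh.
Only Larsen has no losses; Larsen is the Condorcet winner.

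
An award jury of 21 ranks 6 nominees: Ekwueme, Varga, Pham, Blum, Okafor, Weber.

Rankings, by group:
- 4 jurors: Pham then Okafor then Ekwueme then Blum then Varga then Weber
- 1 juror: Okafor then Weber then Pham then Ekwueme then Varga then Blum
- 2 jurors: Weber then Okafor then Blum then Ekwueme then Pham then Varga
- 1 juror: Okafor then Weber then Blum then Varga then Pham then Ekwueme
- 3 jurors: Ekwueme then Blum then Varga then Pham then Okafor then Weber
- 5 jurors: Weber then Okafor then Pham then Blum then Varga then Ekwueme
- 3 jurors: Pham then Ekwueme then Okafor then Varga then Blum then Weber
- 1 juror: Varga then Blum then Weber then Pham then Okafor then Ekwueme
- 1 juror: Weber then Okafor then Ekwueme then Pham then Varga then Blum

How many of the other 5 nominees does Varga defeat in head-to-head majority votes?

Varga against each rival (21 jurors):
Varga–Ekwueme: Ekwueme 14–7.
Varga vs Pham: Varga preferred on 1+3+1 = 5 ballots; Pham wins 16–5.
Varga vs Blum: Varga preferred on 1+3+1+1 = 6 ballots; Blum wins 15–6.
Varga–Okafor: Okafor 17–4.
Varga vs Weber: Varga wins 11–10.
Varga beats Weber; loses to Ekwueme, Pham, Blum, Okafor — 1 pairwise win.

1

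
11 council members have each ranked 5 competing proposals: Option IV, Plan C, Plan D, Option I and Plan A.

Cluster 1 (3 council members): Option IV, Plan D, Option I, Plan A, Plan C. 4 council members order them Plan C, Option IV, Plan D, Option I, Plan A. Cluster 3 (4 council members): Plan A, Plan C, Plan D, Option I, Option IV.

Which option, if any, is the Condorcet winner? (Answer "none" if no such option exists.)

Check each pair by majority over 11 ballots:
Option IV–Plan C: Plan C 8–3.
Option IV vs Plan D: Option IV wins 7–4.
Option IV vs Option I: 3+4 = 7 for Option IV, 4 for Option I — Option IV by 7–4.
Option IV vs Plan A: Option IV wins 7–4.
Plan C–Plan D: Plan C 8–3.
Plan C–Option I: Plan C 8–3.
Plan C vs Plan A: Plan C is ranked higher on 4 ballots, Plan A on 7. Plan A wins 7–4.
Plan D–Option I: Plan D 11–0.
Plan D vs Plan A: Plan D is ranked higher on 3+4 = 7 ballots, Plan A on 4. Plan D wins 7–4.
Option I vs Plan A: Option I wins 7–4.
No option is unbeaten: Option IV loses to Plan C; Plan C loses to Plan A; Plan D loses to Option IV; Option I loses to Option IV; Plan A loses to Option IV. In particular Option IV beats Plan A beats Plan C beats Option IV is a majority cycle — no Condorcet winner exists.

none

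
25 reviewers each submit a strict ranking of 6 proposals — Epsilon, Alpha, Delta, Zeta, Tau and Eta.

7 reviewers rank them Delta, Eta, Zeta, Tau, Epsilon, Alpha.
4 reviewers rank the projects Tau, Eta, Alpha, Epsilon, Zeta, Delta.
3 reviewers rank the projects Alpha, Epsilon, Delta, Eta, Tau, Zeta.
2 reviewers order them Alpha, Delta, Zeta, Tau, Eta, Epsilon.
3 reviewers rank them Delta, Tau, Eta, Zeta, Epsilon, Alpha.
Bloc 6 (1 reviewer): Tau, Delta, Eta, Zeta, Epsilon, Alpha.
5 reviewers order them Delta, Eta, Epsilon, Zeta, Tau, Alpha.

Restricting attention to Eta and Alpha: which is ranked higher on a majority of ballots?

Ballots ranking Eta above Alpha: 7 + 4 + 3 + 1 + 5 = 20.
Ballots ranking Alpha above Eta: 25 − 20 = 5.
Eta wins the head-to-head 20–5.

Eta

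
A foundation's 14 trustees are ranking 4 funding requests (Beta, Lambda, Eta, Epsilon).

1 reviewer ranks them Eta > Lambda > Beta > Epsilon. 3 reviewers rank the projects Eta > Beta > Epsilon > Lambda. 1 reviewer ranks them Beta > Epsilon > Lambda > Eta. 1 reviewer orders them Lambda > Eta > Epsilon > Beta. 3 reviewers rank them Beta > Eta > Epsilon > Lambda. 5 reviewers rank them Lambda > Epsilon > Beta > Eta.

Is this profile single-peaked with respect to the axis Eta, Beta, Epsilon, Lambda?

no

Axis positions: Eta=1, Beta=2, Epsilon=3, Lambda=4.
Cluster 1: ranking walks positions 1-4-2-3; Lambda is ranked above Beta even though Beta lies between Lambda and the peak Eta on the axis — preferences dip and rise again. Not single-peaked.
Cluster 2 (peak Eta at position 1): ranking walks positions 1-2-3-4, expanding outward from the peak — single-peaked.
Cluster 3 (peak Beta at position 2): ranking walks positions 2-3-4-1, expanding outward from the peak — single-peaked.
Cluster 4: ranking walks positions 4-1-3-2; Eta is ranked above Epsilon even though Epsilon lies between Eta and the peak Lambda on the axis — preferences dip and rise again. Not single-peaked.
Cluster 5 (peak Beta at position 2): ranking walks positions 2-1-3-4, expanding outward from the peak — single-peaked.
Cluster 6 (peak Lambda at position 4): ranking walks positions 4-3-2-1, expanding outward from the peak — single-peaked.
Cluster 1 violates single-peakedness, so the profile is not single-peaked on this axis.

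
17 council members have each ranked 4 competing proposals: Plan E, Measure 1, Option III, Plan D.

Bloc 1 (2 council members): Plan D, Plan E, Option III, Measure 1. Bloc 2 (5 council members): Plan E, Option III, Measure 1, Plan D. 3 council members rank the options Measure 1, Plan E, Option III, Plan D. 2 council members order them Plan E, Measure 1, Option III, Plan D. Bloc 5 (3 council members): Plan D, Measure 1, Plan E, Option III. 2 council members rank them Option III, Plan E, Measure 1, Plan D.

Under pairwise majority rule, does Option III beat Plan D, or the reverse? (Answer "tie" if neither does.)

Ballots ranking Option III above Plan D: 5 + 3 + 2 + 2 = 12.
Ballots ranking Plan D above Option III: 17 − 12 = 5.
Option III wins the head-to-head 12–5.

Option III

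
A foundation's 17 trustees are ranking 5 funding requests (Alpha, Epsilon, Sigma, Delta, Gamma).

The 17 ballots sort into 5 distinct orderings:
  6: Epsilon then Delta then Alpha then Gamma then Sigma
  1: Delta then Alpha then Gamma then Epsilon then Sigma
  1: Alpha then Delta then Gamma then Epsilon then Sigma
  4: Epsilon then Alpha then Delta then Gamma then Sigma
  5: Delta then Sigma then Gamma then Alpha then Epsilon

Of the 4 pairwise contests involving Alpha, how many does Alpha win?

2

Alpha against each rival (17 reviewers):
Alpha vs Epsilon: Alpha is ranked higher on 1+1+5 = 7 ballots, Epsilon on 10. Epsilon wins 10–7.
Alpha vs Sigma: Alpha preferred on 6+1+1+4 = 12 ballots; Alpha wins 12–5.
Alpha vs Delta: Alpha preferred on 1+4 = 5 ballots; Delta wins 12–5.
Alpha vs Gamma: 12 to 5, Alpha.
Alpha beats Sigma, Gamma; loses to Epsilon, Delta — 2 pairwise wins.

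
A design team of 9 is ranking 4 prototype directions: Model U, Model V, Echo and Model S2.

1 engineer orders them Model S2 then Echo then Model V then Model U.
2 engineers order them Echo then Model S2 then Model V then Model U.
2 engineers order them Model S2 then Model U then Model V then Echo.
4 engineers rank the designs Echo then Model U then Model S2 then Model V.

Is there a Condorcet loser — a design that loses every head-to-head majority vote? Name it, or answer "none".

Model V

Pairwise majorities:
Model U vs Model V: 2+4 = 6 for Model U, 3 for Model V — Model U by 6–3.
Model U–Echo: Echo 7–2.
Model U vs Model S2: Model S2, 5–4.
Model V vs Echo: Model V preferred on 2 ballots; Echo wins 7–2.
Model V vs Model S2: Model S2 wins 9–0.
Echo vs Model S2: Echo is ranked higher on 2+4 = 6 ballots, Model S2 on 3. Echo wins 6–3.
Only Model V has no wins; Model V is the Condorcet loser.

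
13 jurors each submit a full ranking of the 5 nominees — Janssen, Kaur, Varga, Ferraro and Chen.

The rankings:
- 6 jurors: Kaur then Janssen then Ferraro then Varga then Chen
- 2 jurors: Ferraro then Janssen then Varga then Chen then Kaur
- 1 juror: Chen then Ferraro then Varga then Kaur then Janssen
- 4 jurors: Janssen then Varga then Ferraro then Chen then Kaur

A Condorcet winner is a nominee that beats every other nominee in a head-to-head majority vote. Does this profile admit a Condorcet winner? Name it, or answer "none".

Check each pair by majority over 13 ballots:
Janssen vs Kaur: Janssen is ranked higher on 2+4 = 6 ballots, Kaur on 7. Kaur wins 7–6.
Janssen vs Varga: 6+2+4 = 12 for Janssen, 1 for Varga — Janssen by 12–1.
Janssen vs Ferraro: Janssen preferred on 6+4 = 10 ballots; Janssen wins 10–3.
Janssen vs Chen: Janssen is ranked higher on 6+2+4 = 12 ballots, Chen on 1. Janssen wins 12–1.
Kaur vs Varga: 6 for Kaur, 7 for Varga — Varga by 7–6.
Kaur vs Ferraro: Kaur is ranked higher on 6 ballots, Ferraro on 7. Ferraro wins 7–6.
Kaur vs Chen: Kaur preferred on 6 ballots; Chen wins 7–6.
Varga vs Ferraro: 4 for Varga, 9 for Ferraro — Ferraro by 9–4.
Varga vs Chen: Varga preferred on 6+2+4 = 12 ballots; Varga wins 12–1.
Ferraro vs Chen: 12 to 1, Ferraro.
Each nominee drops at least one matchup (Janssen loses to Kaur; Kaur loses to Varga; Varga loses to Janssen; Ferraro loses to Janssen; Chen loses to Janssen); the cycle Janssen > Varga > Kaur > Janssen rules out a Condorcet winner.

none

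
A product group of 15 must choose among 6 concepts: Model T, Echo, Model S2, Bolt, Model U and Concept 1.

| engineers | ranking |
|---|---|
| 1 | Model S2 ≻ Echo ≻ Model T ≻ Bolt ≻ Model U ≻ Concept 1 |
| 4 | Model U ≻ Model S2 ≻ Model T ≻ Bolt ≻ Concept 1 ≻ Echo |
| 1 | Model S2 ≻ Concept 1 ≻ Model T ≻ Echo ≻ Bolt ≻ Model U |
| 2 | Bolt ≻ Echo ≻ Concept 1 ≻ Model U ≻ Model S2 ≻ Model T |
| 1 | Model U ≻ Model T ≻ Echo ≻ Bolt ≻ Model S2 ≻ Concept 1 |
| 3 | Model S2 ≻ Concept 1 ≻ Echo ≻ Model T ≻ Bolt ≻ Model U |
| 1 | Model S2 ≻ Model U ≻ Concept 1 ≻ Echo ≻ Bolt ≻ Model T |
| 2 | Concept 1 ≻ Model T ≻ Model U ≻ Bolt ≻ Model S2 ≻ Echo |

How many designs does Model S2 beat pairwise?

4

Model S2 against each rival (15 engineers):
Model S2 vs Model T: Model S2 wins 12–3.
Model S2 vs Echo: Model S2 wins 12–3.
Model S2 vs Bolt: Model S2 preferred on 1+4+1+3+1 = 10 ballots; Model S2 wins 10–5.
Model S2 vs Model U: Model S2 preferred on 1+1+3+1 = 6 ballots; Model U wins 9–6.
Model S2 vs Concept 1: Model S2 preferred on 1+4+1+1+3+1 = 11 ballots; Model S2 wins 11–4.
Model S2 beats Model T, Echo, Bolt, Concept 1; loses to Model U — 4 pairwise wins.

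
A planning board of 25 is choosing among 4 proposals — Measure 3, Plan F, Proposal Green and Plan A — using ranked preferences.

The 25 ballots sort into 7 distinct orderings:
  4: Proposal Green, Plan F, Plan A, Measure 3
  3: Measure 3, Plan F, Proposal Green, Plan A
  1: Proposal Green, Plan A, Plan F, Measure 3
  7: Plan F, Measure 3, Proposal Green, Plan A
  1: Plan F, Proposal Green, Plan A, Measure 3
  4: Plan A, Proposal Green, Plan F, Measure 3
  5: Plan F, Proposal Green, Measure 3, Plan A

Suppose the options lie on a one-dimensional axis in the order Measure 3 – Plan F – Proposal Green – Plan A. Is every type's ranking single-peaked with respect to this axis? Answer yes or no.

Axis positions: Measure 3=1, Plan F=2, Proposal Green=3, Plan A=4.
Type 1 (peak Proposal Green at position 3): ranking walks positions 3-2-4-1, expanding outward from the peak — single-peaked.
Type 2 (peak Measure 3 at position 1): ranking walks positions 1-2-3-4, expanding outward from the peak — single-peaked.
Type 3 (peak Proposal Green at position 3): ranking walks positions 3-4-2-1, expanding outward from the peak — single-peaked.
Type 4 (peak Plan F at position 2): ranking walks positions 2-1-3-4, expanding outward from the peak — single-peaked.
Type 5 (peak Plan F at position 2): ranking walks positions 2-3-4-1, expanding outward from the peak — single-peaked.
Type 6 (peak Plan A at position 4): ranking walks positions 4-3-2-1, expanding outward from the peak — single-peaked.
Type 7 (peak Plan F at position 2): ranking walks positions 2-3-1-4, expanding outward from the peak — single-peaked.
Every ranking is single-peaked on this axis.

yes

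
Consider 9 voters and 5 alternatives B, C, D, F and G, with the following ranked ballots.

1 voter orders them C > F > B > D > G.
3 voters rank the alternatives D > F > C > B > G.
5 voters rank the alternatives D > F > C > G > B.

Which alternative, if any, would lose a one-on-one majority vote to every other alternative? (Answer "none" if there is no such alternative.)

B

Head-to-head results (9 voters):
B vs C: B preferred on 0 ballots; C wins 9–0.
B–D: D 8–1.
B vs F: B preferred on 0 ballots; F wins 9–0.
B vs G: G wins 5–4.
C vs D: D, 8–1.
C vs F: F wins 8–1.
C vs G: C preferred on 1+3+5 = 9 ballots; C wins 9–0.
D vs F: D wins 8–1.
D–G: D 9–0.
F–G: F 9–0.
Only B has no wins; B is the Condorcet loser.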